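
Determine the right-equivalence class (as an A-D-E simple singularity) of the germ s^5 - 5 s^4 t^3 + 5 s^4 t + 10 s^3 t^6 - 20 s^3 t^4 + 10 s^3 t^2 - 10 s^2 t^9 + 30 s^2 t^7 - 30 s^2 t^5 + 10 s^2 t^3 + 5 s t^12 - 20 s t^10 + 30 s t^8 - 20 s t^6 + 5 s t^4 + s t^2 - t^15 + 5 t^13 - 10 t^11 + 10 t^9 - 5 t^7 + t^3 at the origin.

The Hessian of f at 0 is [[0, 0], [0, 0]] with rank 0, so corank 2. A Groebner basis of the Jacobian ideal J(f) in C{s,t} is {s^4 + t^2/5, t^3, s*t + t^2}; counting standard monomials gives mu = 6. Corank 2; j^3 = t^2*(s + t) has shape L^2 M (L != M), so D-series; mu = 6 gives D_6.

D_{6}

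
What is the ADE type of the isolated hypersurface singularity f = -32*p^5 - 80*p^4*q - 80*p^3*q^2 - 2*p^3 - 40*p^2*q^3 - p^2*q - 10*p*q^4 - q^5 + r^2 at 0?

The Hessian of f at 0 has rank 1. Corank 2; j^3 = -p^2*(2*p + q) has shape L^2 M (L != M), so D-series; mu = 6 gives D_6.

D_{6}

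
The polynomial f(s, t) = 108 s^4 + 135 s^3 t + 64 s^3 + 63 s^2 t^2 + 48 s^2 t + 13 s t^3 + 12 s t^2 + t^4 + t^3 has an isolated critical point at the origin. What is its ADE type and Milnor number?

Type E7, Milnor number mu = 7.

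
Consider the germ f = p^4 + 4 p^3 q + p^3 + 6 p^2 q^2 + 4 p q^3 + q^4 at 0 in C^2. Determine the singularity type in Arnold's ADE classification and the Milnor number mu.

Type E_6, Milnor number mu = 6.

The Hessian of f at 0 has rank 0. Corank 2; j^3 = p^3 is a perfect cube, so E-series; the 4-jet and mu = 6 give E_6.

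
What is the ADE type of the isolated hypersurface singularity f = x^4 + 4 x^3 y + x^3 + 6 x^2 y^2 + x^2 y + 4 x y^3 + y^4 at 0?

The Hessian of f at 0 has rank 0. Corank 2; j^3 = x^2*(x + y) has shape L^2 M (L != M), so D-series; mu = 5 gives D_5.

D5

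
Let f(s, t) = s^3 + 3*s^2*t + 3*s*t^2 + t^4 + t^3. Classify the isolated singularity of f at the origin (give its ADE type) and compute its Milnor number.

The Hessian of f at 0 has rank 0. Corank 2; j^3 = (s + t)^3 is a perfect cube, so E-series; the 4-jet and mu = 6 give E_6.

Type E6, Milnor number mu = 6.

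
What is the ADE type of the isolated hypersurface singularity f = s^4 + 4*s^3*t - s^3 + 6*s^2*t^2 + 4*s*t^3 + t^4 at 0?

E6

The Hessian of f at 0 has rank 0. Corank 2; j^3 = -s^3 is a perfect cube, so E-series; the 4-jet and mu = 6 give E_6.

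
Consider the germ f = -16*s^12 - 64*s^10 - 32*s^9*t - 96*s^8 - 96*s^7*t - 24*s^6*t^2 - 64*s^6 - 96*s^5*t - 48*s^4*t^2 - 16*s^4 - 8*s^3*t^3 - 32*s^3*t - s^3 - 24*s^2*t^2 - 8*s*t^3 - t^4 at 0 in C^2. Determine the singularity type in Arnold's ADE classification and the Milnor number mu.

Type E_{6}, Milnor number mu = 6.

The Hessian of f at 0 has rank 0. Corank 2; j^3 = -s^3 is a perfect cube, so E-series; the 4-jet and mu = 6 give E_6.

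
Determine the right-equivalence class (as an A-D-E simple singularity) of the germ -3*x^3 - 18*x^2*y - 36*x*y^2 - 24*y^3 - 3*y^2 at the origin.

A_{2}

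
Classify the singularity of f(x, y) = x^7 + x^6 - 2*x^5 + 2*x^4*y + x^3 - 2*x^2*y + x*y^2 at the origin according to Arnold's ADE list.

D_7

The Hessian of f at 0 is [[0, 0], [0, 0]] with rank 0, so corank 2. A Groebner basis of the Jacobian ideal J(f) in C{x,y} is {-x^2 + x*y + y^4, x^3 + x^2/2 - x*y - y^3 + y^2/2, x^2*y + x^2/3 - 2*x*y/3 - y^3 + y^2/3, x^2/6 + x*y^2 - x*y/3 - y^3 + y^2/6}; counting standard monomials gives mu = 7. Corank 2; j^3 = x*(x - y)^2 has shape L^2 M (L != M), so D-series; mu = 7 gives D_7.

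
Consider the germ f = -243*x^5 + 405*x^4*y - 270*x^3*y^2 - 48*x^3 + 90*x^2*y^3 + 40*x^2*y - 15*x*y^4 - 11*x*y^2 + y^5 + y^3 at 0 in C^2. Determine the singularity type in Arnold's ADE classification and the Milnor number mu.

Type D_{6}, Milnor number mu = 6.

The Hessian of f at 0 is [[0, 0], [0, 0]] with rank 0, so corank 2. A Groebner basis of the Jacobian ideal J(f) in C{x,y} is {1024*x*y/15 + y^4 - 256*y^2/15, x*y^2 - y^3/4, x^2 - 7*x*y/12 + y^2/12}; counting standard monomials gives mu = 6. Corank 2; j^3 = -(3*x - y)*(4*x - y)^2 has shape L^2 M (L != M), so D-series; mu = 6 gives D_6.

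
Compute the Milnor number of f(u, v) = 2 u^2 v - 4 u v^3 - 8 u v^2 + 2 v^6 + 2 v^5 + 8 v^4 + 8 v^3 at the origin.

The Hessian of f at 0 has rank 0. Corank 2; j^3 = 2*v*(u - 2*v)^2 has shape L^2 M (L != M), so D-series; mu = 7 gives D_7.

7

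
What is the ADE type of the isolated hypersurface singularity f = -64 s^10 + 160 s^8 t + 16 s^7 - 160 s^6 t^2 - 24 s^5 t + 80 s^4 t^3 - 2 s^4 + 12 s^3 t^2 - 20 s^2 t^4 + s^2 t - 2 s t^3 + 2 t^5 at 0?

D_6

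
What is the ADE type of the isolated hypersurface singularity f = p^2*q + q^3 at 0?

D_{4}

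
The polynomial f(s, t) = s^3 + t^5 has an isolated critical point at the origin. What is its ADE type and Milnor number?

The Hessian of f at 0 is [[0, 0], [0, 0]] with rank 0, so corank 2. A Groebner basis of the Jacobian ideal J(f) in C{s,t} is {t^4, s^2}; counting standard monomials gives mu = 8. Corank 2; j^3 = s^3 is a perfect cube, so E-series; the 5-jet and mu = 8 give E_8.

Type E_8, Milnor number mu = 8.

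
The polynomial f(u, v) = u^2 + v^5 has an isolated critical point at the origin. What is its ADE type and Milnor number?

The Hessian of f at 0 has rank 1. Corank 1: A-series; mu = 4 gives A_4.

Type A_{4}, Milnor number mu = 4.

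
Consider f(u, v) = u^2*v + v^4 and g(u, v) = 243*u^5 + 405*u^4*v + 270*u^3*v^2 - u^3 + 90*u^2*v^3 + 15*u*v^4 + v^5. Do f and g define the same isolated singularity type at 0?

The Hessian of f at 0 is [[0, 0], [0, 0]] with rank 0, so corank 2. A Groebner basis of the Jacobian ideal J(f) in C{u,v} is {u^3, u^2/4 + v^3, u*v}; counting standard monomials gives mu = 5. Corank 2; j^3 = u^2*v has shape L^2 M (L != M), so D-series; mu = 5 gives D_5. The Hessian of g at 0 is [[0, 0], [0, 0]] with rank 0, so corank 2. A Groebner basis of the Jacobian ideal J(g) in C{u,v} is {v^5, u*v^3 + v^4/12, u^2}; counting standard monomials gives mu = 8. Corank 2; j^3 = -u^3 is a perfect cube, so E-series; the 5-jet and mu = 8 give E_8. f is D_5 but g is E_8, hence not right-equivalent.

No.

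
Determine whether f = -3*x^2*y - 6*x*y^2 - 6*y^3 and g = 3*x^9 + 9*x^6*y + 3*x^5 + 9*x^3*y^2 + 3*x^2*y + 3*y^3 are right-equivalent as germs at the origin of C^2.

Yes.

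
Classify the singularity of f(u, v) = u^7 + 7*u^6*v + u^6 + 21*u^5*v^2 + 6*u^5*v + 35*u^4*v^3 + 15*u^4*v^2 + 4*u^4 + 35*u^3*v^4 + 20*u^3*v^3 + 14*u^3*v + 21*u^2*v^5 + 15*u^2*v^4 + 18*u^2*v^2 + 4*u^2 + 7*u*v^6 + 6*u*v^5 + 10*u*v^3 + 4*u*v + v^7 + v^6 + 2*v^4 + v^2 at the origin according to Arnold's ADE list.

The Hessian of f at 0 is [[8, 4], [4, 2]] with rank 1, so corank 1. A Groebner basis of the Jacobian ideal J(f) in C{u,v} is {16*u*v + v^4 + 8*v^2, u*v^2 + 8*u/3 + 2*v^3/3 + 4*v/3, u^2 + u*v + v^2/4}; counting standard monomials gives mu = 6. Corank 1: A-series; mu = 6 gives A_6.

A6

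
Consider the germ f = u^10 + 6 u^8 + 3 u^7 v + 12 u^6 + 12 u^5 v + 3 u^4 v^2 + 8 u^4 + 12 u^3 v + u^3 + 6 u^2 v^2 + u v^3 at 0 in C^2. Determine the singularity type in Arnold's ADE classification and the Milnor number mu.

Type E_{7}, Milnor number mu = 7.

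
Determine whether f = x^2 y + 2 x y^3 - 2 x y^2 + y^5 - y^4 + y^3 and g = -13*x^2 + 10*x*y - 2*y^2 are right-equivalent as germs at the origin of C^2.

No.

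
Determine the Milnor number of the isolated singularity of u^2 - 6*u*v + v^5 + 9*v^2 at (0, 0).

The Hessian of f at 0 has rank 1. Corank 1: A-series; mu = 4 gives A_4.

4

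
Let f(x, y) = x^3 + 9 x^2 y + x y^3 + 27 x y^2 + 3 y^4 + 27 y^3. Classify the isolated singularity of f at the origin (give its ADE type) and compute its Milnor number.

The Hessian of f at 0 has rank 0. Corank 2; j^3 = (x + 3*y)^3 is a perfect cube, so E-series; the 4-jet and mu = 7 give E_7.

Type E_7, Milnor number mu = 7.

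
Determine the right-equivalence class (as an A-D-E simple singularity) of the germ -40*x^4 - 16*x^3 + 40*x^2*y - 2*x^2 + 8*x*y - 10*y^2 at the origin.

A_1

The Hessian of f at 0 has rank 2. Corank 0: nondegenerate Morse point, so A_1.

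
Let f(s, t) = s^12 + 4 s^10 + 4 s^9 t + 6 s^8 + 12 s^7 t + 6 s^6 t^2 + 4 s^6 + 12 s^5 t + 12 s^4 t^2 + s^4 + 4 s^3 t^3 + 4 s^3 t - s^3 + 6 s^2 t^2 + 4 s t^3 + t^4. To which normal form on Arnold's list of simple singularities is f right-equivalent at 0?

The Hessian of f at 0 is [[0, 0], [0, 0]] with rank 0, so corank 2. A Groebner basis of the Jacobian ideal J(f) in C{s,t} is {t^4, s*t^2 + t^3/3, s^2}; counting standard monomials gives mu = 6. Corank 2; j^3 = -s^3 is a perfect cube, so E-series; the 4-jet and mu = 6 give E_6.

E_6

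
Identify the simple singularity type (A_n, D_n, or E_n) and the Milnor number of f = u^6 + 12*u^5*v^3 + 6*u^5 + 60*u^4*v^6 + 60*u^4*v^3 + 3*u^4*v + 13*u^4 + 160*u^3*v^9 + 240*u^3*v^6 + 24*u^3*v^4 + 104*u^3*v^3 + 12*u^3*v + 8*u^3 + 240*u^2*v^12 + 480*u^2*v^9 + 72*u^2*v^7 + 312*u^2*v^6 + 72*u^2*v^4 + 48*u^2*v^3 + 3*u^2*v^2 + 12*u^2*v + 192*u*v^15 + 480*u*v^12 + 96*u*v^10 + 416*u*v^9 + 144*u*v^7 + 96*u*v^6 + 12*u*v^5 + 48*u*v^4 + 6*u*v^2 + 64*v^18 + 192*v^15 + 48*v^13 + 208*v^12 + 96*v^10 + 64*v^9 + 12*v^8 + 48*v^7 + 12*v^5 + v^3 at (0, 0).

Type E6, Milnor number mu = 6.

The Hessian of f at 0 is [[0, 0], [0, 0]] with rank 0, so corank 2. A Groebner basis of the Jacobian ideal J(f) in C{u,v} is {u^3, u^2*v + 2*u^2 + 2*u*v + v^2/2, -8*u^2 + u*v^2 - 8*u*v - 2*v^2, 24*u^2 + 24*u*v + v^3 + 6*v^2}; counting standard monomials gives mu = 6. Corank 2; j^3 = (2*u + v)^3 is a perfect cube, so E-series; the 4-jet and mu = 6 give E_6.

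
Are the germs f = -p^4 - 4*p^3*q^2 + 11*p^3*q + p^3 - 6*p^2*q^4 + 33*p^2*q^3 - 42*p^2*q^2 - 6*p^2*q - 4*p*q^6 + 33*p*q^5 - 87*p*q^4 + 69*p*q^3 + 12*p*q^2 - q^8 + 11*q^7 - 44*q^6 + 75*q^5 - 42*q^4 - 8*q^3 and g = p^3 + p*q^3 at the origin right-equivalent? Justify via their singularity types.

Yes.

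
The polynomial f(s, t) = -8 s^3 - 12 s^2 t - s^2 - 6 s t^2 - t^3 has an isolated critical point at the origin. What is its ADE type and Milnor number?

Type A_2, Milnor number mu = 2.

The Hessian of f at 0 has rank 1. Corank 1: A-series; mu = 2 gives A_2.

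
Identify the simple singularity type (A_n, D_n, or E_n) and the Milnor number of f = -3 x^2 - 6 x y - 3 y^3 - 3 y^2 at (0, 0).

Type A2, Milnor number mu = 2.

The Hessian of f at 0 is [[-6, -6], [-6, -6]] with rank 1, so corank 1. A Groebner basis of the Jacobian ideal J(f) in C{x,y} is {y^2, x + y}; counting standard monomials gives mu = 2. Corank 1: A-series; mu = 2 gives A_2.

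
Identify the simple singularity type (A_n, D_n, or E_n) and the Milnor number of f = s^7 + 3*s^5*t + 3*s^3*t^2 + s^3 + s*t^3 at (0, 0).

Type E_{7}, Milnor number mu = 7.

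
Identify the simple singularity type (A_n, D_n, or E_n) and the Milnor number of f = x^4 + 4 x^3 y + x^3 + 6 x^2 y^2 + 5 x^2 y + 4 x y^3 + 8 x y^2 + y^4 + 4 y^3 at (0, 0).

The Hessian of f at 0 has rank 0. Corank 2; j^3 = (x + y)*(x + 2*y)^2 has shape L^2 M (L != M), so D-series; mu = 5 gives D_5.

Type D_5, Milnor number mu = 5.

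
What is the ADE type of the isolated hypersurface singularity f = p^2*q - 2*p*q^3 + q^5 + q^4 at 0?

D5

The Hessian of f at 0 has rank 0. Corank 2; j^3 = p^2*q has shape L^2 M (L != M), so D-series; mu = 5 gives D_5.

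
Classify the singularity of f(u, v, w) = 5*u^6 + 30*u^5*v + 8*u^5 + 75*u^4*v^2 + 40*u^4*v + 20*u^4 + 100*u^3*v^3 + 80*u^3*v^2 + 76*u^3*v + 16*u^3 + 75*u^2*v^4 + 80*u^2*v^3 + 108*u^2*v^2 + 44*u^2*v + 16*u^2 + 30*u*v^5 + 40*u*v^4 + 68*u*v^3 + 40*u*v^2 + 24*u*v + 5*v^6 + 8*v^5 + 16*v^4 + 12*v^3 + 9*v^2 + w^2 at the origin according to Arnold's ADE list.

A5

The Hessian of f at 0 has rank 2. Corank 1: A-series; mu = 5 gives A_5.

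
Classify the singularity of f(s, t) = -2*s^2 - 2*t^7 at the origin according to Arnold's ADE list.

The Hessian of f at 0 has rank 1. Corank 1: A-series; mu = 6 gives A_6.

A6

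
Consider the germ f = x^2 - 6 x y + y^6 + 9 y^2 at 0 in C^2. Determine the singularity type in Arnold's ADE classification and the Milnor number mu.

Type A_{5}, Milnor number mu = 5.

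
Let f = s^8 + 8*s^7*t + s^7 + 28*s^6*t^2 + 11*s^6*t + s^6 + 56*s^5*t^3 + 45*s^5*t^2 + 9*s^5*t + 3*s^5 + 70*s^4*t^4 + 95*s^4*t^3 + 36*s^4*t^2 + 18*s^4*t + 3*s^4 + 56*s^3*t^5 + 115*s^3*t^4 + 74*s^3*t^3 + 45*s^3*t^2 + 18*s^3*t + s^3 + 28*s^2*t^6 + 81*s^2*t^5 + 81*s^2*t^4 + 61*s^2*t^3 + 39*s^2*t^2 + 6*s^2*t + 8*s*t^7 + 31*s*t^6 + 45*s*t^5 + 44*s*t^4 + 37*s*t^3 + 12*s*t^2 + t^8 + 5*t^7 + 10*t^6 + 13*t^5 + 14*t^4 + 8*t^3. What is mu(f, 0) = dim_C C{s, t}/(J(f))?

The Hessian of f at 0 has rank 0. Corank 2; j^3 = (s + 2*t)^3 is a perfect cube, so E-series; the 4-jet and mu = 7 give E_7.

7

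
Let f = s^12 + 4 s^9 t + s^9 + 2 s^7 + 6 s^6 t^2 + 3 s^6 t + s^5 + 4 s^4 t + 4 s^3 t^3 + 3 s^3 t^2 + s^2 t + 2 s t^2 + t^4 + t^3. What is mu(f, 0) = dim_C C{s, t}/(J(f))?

5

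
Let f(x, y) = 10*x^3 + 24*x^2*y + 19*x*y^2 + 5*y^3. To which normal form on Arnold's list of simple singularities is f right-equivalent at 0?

D4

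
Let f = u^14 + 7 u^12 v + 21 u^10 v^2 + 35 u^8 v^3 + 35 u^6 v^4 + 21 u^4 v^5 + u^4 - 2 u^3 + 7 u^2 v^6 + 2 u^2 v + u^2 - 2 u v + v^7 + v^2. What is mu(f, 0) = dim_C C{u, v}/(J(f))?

6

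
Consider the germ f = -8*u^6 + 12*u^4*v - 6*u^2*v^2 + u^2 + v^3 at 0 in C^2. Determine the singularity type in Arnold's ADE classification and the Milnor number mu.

The Hessian of f at 0 has rank 1. Corank 1: A-series; mu = 2 gives A_2.

Type A2, Milnor number mu = 2.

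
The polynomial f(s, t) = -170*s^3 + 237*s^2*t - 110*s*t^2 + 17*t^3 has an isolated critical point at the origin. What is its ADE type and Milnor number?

Type D_4, Milnor number mu = 4.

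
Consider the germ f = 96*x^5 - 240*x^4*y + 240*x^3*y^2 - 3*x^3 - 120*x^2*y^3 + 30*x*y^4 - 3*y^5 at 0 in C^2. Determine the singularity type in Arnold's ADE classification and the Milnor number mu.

The Hessian of f at 0 is [[0, 0], [0, 0]] with rank 0, so corank 2. A Groebner basis of the Jacobian ideal J(f) in C{x,y} is {y^5, x*y^3 - y^4/8, x^2}; counting standard monomials gives mu = 8. Corank 2; j^3 = -3*x^3 is a perfect cube, so E-series; the 5-jet and mu = 8 give E_8.

Type E8, Milnor number mu = 8.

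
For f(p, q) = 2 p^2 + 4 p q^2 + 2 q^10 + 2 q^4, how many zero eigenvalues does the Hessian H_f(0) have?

1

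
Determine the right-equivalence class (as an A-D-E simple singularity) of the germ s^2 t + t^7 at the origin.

The Hessian of f at 0 has rank 0. Corank 2; j^3 = s^2*t has shape L^2 M (L != M), so D-series; mu = 8 gives D_8.

D8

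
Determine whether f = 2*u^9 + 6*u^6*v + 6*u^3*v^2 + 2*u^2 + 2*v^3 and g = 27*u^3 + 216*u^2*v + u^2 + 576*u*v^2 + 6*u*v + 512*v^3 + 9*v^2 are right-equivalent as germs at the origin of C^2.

Yes.

The Hessian of f at 0 has rank 1. Corank 1: A-series; mu = 2 gives A_2. The Hessian of g at 0 has rank 1. Corank 1: A-series; mu = 2 gives A_2. Both have type A_2, hence right-equivalent.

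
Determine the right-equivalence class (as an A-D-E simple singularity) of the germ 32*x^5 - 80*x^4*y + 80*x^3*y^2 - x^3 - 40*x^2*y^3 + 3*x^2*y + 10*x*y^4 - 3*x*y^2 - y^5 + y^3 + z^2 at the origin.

E_{8}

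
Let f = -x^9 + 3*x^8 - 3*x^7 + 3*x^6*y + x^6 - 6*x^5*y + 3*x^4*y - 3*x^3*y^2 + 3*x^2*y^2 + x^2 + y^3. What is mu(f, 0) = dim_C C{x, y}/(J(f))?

2

The Hessian of f at 0 has rank 1. Corank 1: A-series; mu = 2 gives A_2.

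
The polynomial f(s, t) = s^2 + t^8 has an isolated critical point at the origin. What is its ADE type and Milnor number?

The Hessian of f at 0 is [[2, 0], [0, 0]] with rank 1, so corank 1. A Groebner basis of the Jacobian ideal J(f) in C{s,t} is {t^7, s}; counting standard monomials gives mu = 7. Corank 1: A-series; mu = 7 gives A_7.

Type A_7, Milnor number mu = 7.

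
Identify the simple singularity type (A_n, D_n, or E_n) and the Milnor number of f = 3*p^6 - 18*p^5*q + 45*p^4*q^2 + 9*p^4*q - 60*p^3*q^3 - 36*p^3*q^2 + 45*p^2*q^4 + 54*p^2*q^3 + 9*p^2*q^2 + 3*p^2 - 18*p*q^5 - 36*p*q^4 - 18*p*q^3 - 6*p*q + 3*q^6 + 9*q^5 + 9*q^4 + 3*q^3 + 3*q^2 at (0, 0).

The Hessian of f at 0 has rank 1. Corank 1: A-series; mu = 2 gives A_2.

Type A2, Milnor number mu = 2.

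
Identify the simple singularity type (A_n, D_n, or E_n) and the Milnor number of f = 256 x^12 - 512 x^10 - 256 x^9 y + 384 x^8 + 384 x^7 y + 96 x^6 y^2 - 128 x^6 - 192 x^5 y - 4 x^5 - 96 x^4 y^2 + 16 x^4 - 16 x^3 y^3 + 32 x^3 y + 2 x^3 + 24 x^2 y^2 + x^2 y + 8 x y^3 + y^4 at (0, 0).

The Hessian of f at 0 is [[0, 0], [0, 0]] with rank 0, so corank 2. A Groebner basis of the Jacobian ideal J(f) in C{x,y} is {x*y^2, -x*y/8 + y^3, x^2 + x*y/2}; counting standard monomials gives mu = 5. Corank 2; j^3 = x^2*(2*x + y) has shape L^2 M (L != M), so D-series; mu = 5 gives D_5.

Type D_{5}, Milnor number mu = 5.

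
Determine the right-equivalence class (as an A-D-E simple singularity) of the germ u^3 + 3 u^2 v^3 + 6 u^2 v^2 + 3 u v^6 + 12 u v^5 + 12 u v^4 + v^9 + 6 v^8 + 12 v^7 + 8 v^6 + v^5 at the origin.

E_8

The Hessian of f at 0 has rank 0. Corank 2; j^3 = u^3 is a perfect cube, so E-series; the 5-jet and mu = 8 give E_8.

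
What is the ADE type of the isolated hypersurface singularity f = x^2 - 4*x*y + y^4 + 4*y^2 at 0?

The Hessian of f at 0 is [[2, -4], [-4, 8]] with rank 1, so corank 1. A Groebner basis of the Jacobian ideal J(f) in C{x,y} is {y^3, x - 2*y}; counting standard monomials gives mu = 3. Corank 1: A-series; mu = 3 gives A_3.

A3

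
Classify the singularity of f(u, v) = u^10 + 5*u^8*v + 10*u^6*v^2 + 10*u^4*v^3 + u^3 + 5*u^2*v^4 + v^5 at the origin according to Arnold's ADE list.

E_8

The Hessian of f at 0 is [[0, 0], [0, 0]] with rank 0, so corank 2. A Groebner basis of the Jacobian ideal J(f) in C{u,v} is {v^4, u^2}; counting standard monomials gives mu = 8. Corank 2; j^3 = u^3 is a perfect cube, so E-series; the 5-jet and mu = 8 give E_8.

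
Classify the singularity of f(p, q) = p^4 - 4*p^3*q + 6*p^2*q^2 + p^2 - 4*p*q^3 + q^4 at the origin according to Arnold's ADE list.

The Hessian of f at 0 is [[2, 0], [0, 0]] with rank 1, so corank 1. A Groebner basis of the Jacobian ideal J(f) in C{p,q} is {q^3, p}; counting standard monomials gives mu = 3. Corank 1: A-series; mu = 3 gives A_3.

A_3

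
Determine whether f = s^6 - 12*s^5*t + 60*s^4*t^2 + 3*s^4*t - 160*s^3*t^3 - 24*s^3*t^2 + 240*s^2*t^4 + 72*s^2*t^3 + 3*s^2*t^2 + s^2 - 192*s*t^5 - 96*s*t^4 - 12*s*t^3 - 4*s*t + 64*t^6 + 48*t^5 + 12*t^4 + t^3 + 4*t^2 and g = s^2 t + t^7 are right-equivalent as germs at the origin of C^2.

No.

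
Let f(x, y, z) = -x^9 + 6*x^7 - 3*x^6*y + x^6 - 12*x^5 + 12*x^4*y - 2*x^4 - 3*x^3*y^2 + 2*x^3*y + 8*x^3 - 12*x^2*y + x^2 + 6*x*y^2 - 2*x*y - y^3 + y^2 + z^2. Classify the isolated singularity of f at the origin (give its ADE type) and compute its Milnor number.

Type A_{2}, Milnor number mu = 2.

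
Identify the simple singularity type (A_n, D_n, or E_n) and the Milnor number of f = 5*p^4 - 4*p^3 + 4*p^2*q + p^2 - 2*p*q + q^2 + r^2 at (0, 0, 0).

Type A_3, Milnor number mu = 3.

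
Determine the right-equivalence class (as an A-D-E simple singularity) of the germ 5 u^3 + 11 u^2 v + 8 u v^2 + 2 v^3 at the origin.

D_{4}

The Hessian of f at 0 has rank 0. Corank 2; j^3 = (u + v)*(5*u^2 + 6*u*v + 2*v^2) splits into three distinct lines over C (the quadratic factor has nonzero discriminant), so D_4.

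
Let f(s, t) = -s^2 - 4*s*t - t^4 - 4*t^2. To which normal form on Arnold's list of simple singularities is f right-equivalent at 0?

The Hessian of f at 0 has rank 1. Corank 1: A-series; mu = 3 gives A_3.

A_{3}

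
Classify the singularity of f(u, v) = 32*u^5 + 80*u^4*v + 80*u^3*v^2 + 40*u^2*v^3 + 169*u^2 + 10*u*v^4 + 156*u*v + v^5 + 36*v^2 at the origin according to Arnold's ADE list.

The Hessian of f at 0 has rank 1. Corank 1: A-series; mu = 4 gives A_4.

A4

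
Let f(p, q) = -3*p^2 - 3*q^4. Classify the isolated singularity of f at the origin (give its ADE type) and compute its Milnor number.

The Hessian of f at 0 is [[-6, 0], [0, 0]] with rank 1, so corank 1. A Groebner basis of the Jacobian ideal J(f) in C{p,q} is {q^3, p}; counting standard monomials gives mu = 3. Corank 1: A-series; mu = 3 gives A_3.

Type A_3, Milnor number mu = 3.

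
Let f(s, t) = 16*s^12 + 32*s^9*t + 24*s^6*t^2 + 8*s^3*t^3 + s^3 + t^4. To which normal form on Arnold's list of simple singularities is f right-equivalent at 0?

E6

The Hessian of f at 0 has rank 0. Corank 2; j^3 = s^3 is a perfect cube, so E-series; the 4-jet and mu = 6 give E_6.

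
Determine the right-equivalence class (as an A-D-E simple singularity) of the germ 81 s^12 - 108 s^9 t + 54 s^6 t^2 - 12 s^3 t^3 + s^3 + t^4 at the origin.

E_{6}

The Hessian of f at 0 has rank 0. Corank 2; j^3 = s^3 is a perfect cube, so E-series; the 4-jet and mu = 6 give E_6.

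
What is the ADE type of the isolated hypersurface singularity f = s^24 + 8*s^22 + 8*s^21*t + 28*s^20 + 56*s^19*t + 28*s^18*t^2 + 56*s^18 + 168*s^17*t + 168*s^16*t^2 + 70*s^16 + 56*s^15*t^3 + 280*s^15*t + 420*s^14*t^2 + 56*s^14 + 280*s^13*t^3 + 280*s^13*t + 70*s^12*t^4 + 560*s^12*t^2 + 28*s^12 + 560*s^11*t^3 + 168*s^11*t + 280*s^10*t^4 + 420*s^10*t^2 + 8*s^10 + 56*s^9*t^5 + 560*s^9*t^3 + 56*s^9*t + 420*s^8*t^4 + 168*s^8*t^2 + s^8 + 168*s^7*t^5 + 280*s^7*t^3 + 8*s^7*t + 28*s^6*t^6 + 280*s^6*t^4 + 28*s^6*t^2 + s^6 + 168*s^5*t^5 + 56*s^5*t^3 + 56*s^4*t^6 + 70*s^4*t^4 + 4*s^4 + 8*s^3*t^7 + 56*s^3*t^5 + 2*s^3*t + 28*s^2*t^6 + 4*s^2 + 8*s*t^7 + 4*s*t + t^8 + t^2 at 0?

The Hessian of f at 0 has rank 1. Corank 1: A-series; mu = 7 gives A_7.

A7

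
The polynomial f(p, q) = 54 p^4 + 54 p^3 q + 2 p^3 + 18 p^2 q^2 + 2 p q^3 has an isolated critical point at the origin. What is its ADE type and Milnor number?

Type E_7, Milnor number mu = 7.

The Hessian of f at 0 has rank 0. Corank 2; j^3 = 2*p^3 is a perfect cube, so E-series; the 4-jet and mu = 7 give E_7.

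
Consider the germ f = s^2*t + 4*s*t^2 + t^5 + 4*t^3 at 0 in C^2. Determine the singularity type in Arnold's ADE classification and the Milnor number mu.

The Hessian of f at 0 has rank 0. Corank 2; j^3 = t*(s + 2*t)^2 has shape L^2 M (L != M), so D-series; mu = 6 gives D_6.

Type D_6, Milnor number mu = 6.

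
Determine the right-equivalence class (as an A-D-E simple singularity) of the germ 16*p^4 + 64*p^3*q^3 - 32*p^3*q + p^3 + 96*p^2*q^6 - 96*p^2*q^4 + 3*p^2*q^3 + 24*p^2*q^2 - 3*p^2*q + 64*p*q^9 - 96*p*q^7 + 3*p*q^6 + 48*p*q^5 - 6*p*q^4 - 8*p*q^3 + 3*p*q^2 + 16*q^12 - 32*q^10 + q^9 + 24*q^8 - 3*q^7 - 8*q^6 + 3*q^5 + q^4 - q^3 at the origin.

The Hessian of f at 0 is [[0, 0], [0, 0]] with rank 0, so corank 2. A Groebner basis of the Jacobian ideal J(f) in C{p,q} is {q^4, p*q^2 - 5*q^3/6, p^2 - 2*p*q + q^2}; counting standard monomials gives mu = 6. Corank 2; j^3 = (p - q)^3 is a perfect cube, so E-series; the 4-jet and mu = 6 give E_6.

E_6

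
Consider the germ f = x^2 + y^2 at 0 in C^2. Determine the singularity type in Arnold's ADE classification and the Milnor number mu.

Type A1, Milnor number mu = 1.

The Hessian of f at 0 has rank 2. Corank 0: nondegenerate Morse point, so A_1.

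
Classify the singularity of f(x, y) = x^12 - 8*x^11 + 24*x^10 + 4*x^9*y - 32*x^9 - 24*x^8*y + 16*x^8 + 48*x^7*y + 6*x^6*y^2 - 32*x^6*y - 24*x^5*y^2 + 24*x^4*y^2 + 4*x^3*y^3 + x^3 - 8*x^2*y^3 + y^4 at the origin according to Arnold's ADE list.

E_{6}

The Hessian of f at 0 is [[0, 0], [0, 0]] with rank 0, so corank 2. A Groebner basis of the Jacobian ideal J(f) in C{x,y} is {y^3, x^2}; counting standard monomials gives mu = 6. Corank 2; j^3 = x^3 is a perfect cube, so E-series; the 4-jet and mu = 6 give E_6.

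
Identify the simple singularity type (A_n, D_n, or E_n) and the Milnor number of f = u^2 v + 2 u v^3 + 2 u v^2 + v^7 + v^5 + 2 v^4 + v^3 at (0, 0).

Type D_{8}, Milnor number mu = 8.

The Hessian of f at 0 has rank 0. Corank 2; j^3 = v*(u + v)^2 has shape L^2 M (L != M), so D-series; mu = 8 gives D_8.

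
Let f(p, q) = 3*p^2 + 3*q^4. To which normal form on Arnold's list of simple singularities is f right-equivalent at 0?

A_{3}

The Hessian of f at 0 is [[6, 0], [0, 0]] with rank 1, so corank 1. A Groebner basis of the Jacobian ideal J(f) in C{p,q} is {q^3, p}; counting standard monomials gives mu = 3. Corank 1: A-series; mu = 3 gives A_3.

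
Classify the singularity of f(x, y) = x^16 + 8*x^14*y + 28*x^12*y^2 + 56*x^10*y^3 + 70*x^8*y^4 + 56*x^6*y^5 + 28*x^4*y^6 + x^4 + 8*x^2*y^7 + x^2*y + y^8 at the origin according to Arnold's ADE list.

D_9

The Hessian of f at 0 has rank 0. Corank 2; j^3 = x^2*y has shape L^2 M (L != M), so D-series; mu = 9 gives D_9.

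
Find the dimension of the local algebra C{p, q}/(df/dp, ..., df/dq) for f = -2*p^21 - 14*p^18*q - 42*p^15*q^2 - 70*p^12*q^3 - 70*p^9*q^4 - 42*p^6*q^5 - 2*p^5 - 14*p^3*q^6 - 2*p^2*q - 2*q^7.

The Hessian of f at 0 is [[0, 0], [0, 0]] with rank 0, so corank 2. A Groebner basis of the Jacobian ideal J(f) in C{p,q} is {p^2/7 + q^6, p^3, p*q}; counting standard monomials gives mu = 8. Corank 2; j^3 = -2*p^2*q has shape L^2 M (L != M), so D-series; mu = 8 gives D_8.

8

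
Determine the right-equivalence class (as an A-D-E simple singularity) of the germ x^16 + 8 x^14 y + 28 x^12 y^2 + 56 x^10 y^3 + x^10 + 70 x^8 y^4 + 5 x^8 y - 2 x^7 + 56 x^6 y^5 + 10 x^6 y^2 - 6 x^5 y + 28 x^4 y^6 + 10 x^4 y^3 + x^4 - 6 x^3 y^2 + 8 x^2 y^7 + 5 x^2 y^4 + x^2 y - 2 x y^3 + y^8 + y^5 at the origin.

The Hessian of f at 0 is [[0, 0], [0, 0]] with rank 0, so corank 2. A Groebner basis of the Jacobian ideal J(f) in C{x,y} is {x^2*y^2 - x*y/2 + y^3/2, -x^2*y + x*y^3, -x^2/3 - 2*x*y^2/3 + y^4, x^3 - x*y/2 + y^3/2}; counting standard monomials gives mu = 9. Corank 2; j^3 = x^2*y has shape L^2 M (L != M), so D-series; mu = 9 gives D_9.

D_9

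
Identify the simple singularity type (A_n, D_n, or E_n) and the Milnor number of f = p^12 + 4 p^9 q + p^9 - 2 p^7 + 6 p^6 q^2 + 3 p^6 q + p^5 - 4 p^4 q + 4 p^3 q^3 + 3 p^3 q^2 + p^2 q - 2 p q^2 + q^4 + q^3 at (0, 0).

Type D5, Milnor number mu = 5.

The Hessian of f at 0 has rank 0. Corank 2; j^3 = q*(p - q)^2 has shape L^2 M (L != M), so D-series; mu = 5 gives D_5.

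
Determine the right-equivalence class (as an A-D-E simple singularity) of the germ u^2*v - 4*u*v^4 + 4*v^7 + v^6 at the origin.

The Hessian of f at 0 has rank 0. Corank 2; j^3 = u^2*v has shape L^2 M (L != M), so D-series; mu = 7 gives D_7.

D7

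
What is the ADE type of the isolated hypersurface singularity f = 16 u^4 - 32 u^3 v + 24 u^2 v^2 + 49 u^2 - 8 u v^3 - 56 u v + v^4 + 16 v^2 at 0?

The Hessian of f at 0 is [[98, -56], [-56, 32]] with rank 1, so corank 1. A Groebner basis of the Jacobian ideal J(f) in C{u,v} is {v^3, u - 4*v/7}; counting standard monomials gives mu = 3. Corank 1: A-series; mu = 3 gives A_3.

A_{3}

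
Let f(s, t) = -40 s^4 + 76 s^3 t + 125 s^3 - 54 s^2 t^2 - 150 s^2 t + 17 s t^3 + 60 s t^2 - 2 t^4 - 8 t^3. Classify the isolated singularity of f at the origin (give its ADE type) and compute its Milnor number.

Type E_{7}, Milnor number mu = 7.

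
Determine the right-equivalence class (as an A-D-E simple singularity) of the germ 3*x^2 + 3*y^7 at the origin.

The Hessian of f at 0 is [[6, 0], [0, 0]] with rank 1, so corank 1. A Groebner basis of the Jacobian ideal J(f) in C{x,y} is {y^6, x}; counting standard monomials gives mu = 6. Corank 1: A-series; mu = 6 gives A_6.

A6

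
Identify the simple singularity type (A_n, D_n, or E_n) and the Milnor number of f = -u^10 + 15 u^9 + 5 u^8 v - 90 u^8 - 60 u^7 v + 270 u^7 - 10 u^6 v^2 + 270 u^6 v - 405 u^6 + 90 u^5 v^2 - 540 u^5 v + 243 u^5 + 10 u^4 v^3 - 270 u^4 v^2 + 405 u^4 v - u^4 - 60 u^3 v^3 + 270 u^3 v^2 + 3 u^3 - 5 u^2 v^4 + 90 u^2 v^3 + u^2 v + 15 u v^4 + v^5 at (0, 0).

Type D_{6}, Milnor number mu = 6.

The Hessian of f at 0 has rank 0. Corank 2; j^3 = u^2*(3*u + v) has shape L^2 M (L != M), so D-series; mu = 6 gives D_6.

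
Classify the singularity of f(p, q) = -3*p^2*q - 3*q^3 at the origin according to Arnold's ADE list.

The Hessian of f at 0 has rank 0. Corank 2; j^3 = -3*q*(p^2 + q^2) splits into three distinct lines over C (the quadratic factor has nonzero discriminant), so D_4.

D_4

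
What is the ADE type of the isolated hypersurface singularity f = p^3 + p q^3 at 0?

E7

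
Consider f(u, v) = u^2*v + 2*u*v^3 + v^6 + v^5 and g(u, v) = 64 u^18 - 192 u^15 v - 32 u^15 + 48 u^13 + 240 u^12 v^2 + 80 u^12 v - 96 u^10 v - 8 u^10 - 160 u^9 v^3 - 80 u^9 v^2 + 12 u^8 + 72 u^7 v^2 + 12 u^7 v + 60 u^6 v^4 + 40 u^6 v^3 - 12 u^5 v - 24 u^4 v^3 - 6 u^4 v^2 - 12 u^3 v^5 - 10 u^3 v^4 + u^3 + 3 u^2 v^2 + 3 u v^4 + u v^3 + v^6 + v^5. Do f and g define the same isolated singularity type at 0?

No.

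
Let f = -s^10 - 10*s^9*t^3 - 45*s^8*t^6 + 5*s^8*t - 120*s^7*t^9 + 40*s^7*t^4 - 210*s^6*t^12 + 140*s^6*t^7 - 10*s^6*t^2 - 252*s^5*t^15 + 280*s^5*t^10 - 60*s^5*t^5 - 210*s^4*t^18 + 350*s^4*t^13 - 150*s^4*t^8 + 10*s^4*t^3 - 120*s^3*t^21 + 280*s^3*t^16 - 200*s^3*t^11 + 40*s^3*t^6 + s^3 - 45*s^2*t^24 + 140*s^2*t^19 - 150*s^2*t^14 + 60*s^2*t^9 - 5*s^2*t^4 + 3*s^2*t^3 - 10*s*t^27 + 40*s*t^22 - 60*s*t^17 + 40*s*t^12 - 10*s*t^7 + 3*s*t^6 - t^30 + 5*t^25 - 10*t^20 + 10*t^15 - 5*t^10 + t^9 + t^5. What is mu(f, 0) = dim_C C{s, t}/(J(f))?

The Hessian of f at 0 has rank 0. Corank 2; j^3 = s^3 is a perfect cube, so E-series; the 5-jet and mu = 8 give E_8.

8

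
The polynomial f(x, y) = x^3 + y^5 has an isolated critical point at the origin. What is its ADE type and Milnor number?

The Hessian of f at 0 has rank 0. Corank 2; j^3 = x^3 is a perfect cube, so E-series; the 5-jet and mu = 8 give E_8.

Type E_{8}, Milnor number mu = 8.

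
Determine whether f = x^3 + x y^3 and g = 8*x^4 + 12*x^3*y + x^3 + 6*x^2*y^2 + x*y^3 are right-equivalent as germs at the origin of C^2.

Yes.

The Hessian of f at 0 has rank 0. Corank 2; j^3 = x^3 is a perfect cube, so E-series; the 4-jet and mu = 7 give E_7. The Hessian of g at 0 has rank 0. Corank 2; j^3 = x^3 is a perfect cube, so E-series; the 4-jet and mu = 7 give E_7. Both have type E_7, hence right-equivalent.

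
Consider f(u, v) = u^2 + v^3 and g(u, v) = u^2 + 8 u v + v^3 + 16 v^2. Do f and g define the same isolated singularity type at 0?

The Hessian of f at 0 has rank 1. Corank 1: A-series; mu = 2 gives A_2. The Hessian of g at 0 has rank 1. Corank 1: A-series; mu = 2 gives A_2. Both have type A_2, hence right-equivalent.

Yes.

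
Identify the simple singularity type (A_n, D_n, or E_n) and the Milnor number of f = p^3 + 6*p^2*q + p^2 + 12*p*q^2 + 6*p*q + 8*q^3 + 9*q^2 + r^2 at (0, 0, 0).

The Hessian of f at 0 has rank 2. Corank 1: A-series; mu = 2 gives A_2.

Type A_{2}, Milnor number mu = 2.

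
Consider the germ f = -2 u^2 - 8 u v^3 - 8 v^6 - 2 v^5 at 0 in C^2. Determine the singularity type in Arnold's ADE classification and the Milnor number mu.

Type A4, Milnor number mu = 4.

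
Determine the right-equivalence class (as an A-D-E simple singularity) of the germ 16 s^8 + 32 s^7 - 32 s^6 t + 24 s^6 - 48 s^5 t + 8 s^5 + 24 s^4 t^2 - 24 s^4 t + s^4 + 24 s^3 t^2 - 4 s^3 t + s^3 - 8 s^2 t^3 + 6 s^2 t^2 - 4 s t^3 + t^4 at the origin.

The Hessian of f at 0 has rank 0. Corank 2; j^3 = s^3 is a perfect cube, so E-series; the 4-jet and mu = 6 give E_6.

E_{6}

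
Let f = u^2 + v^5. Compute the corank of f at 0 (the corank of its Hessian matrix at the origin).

1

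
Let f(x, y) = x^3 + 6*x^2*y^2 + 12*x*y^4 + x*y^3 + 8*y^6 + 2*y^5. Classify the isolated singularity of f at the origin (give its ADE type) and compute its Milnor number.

Type E7, Milnor number mu = 7.

The Hessian of f at 0 has rank 0. Corank 2; j^3 = x^3 is a perfect cube, so E-series; the 4-jet and mu = 7 give E_7.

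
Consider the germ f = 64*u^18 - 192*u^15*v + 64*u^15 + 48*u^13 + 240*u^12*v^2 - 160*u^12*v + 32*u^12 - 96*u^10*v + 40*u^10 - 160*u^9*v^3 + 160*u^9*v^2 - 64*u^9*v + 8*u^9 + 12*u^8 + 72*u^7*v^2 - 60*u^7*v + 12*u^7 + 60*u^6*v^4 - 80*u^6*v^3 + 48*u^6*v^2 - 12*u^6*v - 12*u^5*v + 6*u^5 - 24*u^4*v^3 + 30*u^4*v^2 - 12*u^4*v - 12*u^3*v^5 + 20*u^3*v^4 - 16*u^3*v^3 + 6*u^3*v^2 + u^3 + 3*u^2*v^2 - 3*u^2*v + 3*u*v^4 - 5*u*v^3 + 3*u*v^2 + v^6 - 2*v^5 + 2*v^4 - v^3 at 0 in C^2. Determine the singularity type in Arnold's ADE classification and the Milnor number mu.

The Hessian of f at 0 has rank 0. Corank 2; j^3 = (u - v)^3 is a perfect cube, so E-series; the 4-jet and mu = 7 give E_7.

Type E7, Milnor number mu = 7.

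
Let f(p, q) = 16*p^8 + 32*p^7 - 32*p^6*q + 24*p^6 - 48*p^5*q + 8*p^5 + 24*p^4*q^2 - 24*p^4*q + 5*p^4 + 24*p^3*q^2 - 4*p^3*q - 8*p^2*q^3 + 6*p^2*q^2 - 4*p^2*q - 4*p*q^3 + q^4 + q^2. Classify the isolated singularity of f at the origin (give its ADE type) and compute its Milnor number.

Type A_{3}, Milnor number mu = 3.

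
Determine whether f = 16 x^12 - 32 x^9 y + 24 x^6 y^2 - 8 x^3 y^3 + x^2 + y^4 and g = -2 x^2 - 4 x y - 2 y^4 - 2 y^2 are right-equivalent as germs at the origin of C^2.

Yes.

The Hessian of f at 0 has rank 1. Corank 1: A-series; mu = 3 gives A_3. The Hessian of g at 0 has rank 1. Corank 1: A-series; mu = 3 gives A_3. Both have type A_3, hence right-equivalent.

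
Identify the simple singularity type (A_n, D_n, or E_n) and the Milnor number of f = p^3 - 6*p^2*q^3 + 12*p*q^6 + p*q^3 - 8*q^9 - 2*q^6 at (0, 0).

Type E_7, Milnor number mu = 7.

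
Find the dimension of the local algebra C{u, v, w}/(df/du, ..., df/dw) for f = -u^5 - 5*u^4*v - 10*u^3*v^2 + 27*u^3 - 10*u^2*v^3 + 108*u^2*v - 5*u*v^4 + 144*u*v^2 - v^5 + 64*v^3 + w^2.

The Hessian of f at 0 is [[0, 0, 0], [0, 0, 0], [0, 0, 2]] with rank 1, so corank 2. A Groebner basis of the Jacobian ideal J(f) in C{u,v,w} is {v^5, u*v^3 + 5*v^4/4, u^2 + 8*u*v/3 + 16*v^2/9, w}; counting standard monomials gives mu = 8. Corank 2; j^3 = (3*u + 4*v)^3 is a perfect cube, so E-series; the 5-jet and mu = 8 give E_8.

8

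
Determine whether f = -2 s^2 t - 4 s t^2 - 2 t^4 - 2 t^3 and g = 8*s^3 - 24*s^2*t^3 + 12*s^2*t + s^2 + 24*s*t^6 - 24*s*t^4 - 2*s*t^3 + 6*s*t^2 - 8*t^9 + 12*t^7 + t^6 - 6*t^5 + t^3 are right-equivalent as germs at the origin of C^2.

No.

The Hessian of f at 0 has rank 0. Corank 2; j^3 = -2*t*(s + t)^2 has shape L^2 M (L != M), so D-series; mu = 5 gives D_5. The Hessian of g at 0 has rank 1. Corank 1: A-series; mu = 2 gives A_2. f is D_5 but g is A_2, hence not right-equivalent.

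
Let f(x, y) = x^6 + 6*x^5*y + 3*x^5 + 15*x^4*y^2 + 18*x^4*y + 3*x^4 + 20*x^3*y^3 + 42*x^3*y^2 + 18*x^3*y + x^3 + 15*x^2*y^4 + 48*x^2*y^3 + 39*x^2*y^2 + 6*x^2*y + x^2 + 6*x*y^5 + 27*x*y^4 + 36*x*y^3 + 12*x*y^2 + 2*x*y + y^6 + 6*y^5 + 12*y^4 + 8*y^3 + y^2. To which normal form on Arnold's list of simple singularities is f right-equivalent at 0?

A_{2}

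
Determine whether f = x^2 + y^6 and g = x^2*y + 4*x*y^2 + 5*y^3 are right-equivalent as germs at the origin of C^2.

No.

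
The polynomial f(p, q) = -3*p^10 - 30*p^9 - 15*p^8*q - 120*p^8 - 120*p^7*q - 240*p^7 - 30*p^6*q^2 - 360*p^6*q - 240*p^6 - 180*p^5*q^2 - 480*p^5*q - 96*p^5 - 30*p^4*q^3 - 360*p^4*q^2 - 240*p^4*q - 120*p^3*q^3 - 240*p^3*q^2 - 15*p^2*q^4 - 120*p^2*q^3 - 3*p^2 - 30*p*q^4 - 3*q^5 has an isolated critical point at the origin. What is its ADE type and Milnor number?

Type A_4, Milnor number mu = 4.

The Hessian of f at 0 has rank 1. Corank 1: A-series; mu = 4 gives A_4.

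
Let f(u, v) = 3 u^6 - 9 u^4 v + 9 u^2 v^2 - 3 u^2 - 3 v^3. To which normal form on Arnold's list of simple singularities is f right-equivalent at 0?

A2

The Hessian of f at 0 is [[-6, 0], [0, 0]] with rank 1, so corank 1. A Groebner basis of the Jacobian ideal J(f) in C{u,v} is {v^2, u}; counting standard monomials gives mu = 2. Corank 1: A-series; mu = 2 gives A_2.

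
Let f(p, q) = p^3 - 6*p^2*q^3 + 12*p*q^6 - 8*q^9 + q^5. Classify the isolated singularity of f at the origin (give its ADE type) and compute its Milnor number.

Type E_8, Milnor number mu = 8.

The Hessian of f at 0 is [[0, 0], [0, 0]] with rank 0, so corank 2. A Groebner basis of the Jacobian ideal J(f) in C{p,q} is {-p^2/4 + p*q^3, q^4, p^3, p^2*q}; counting standard monomials gives mu = 8. Corank 2; j^3 = p^3 is a perfect cube, so E-series; the 5-jet and mu = 8 give E_8.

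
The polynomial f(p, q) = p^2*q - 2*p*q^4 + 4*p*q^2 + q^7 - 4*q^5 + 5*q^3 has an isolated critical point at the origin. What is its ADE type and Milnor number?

Type D4, Milnor number mu = 4.

The Hessian of f at 0 has rank 0. Corank 2; j^3 = q*(p^2 + 4*p*q + 5*q^2) splits into three distinct lines over C (the quadratic factor has nonzero discriminant), so D_4.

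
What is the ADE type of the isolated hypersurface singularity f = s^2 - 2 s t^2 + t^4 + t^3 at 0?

A_2

The Hessian of f at 0 has rank 1. Corank 1: A-series; mu = 2 gives A_2.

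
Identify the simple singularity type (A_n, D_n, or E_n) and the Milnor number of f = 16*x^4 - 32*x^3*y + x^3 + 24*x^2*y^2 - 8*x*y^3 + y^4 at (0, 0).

The Hessian of f at 0 has rank 0. Corank 2; j^3 = x^3 is a perfect cube, so E-series; the 4-jet and mu = 6 give E_6.

Type E_{6}, Milnor number mu = 6.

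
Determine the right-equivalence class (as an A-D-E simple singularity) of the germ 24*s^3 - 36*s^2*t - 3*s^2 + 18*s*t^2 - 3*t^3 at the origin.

A2

The Hessian of f at 0 has rank 1. Corank 1: A-series; mu = 2 gives A_2.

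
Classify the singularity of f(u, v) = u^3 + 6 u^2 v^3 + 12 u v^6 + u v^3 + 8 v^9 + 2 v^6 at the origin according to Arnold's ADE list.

The Hessian of f at 0 has rank 0. Corank 2; j^3 = u^3 is a perfect cube, so E-series; the 4-jet and mu = 7 give E_7.

E_7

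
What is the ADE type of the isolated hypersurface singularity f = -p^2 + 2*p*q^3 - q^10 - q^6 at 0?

The Hessian of f at 0 has rank 1. Corank 1: A-series; mu = 9 gives A_9.

A_{9}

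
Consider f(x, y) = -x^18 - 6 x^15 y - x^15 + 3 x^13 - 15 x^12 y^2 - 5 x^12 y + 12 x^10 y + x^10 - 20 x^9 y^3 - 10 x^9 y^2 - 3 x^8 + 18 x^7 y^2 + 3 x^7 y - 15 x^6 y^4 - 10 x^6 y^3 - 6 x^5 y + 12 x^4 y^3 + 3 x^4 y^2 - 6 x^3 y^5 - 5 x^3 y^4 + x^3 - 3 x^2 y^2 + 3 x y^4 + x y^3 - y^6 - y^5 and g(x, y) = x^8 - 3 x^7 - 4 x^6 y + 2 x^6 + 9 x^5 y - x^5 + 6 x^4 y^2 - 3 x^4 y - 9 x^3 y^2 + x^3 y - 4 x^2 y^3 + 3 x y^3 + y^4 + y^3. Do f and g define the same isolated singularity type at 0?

Yes.

The Hessian of f at 0 is [[0, 0], [0, 0]] with rank 0, so corank 2. A Groebner basis of the Jacobian ideal J(f) in C{x,y} is {-x^2 + y^4 - y^3/3, x^3, x^2*y + x^2/3 + y^3/9, -x^2 + x*y^2 - y^3/3}; counting standard monomials gives mu = 7. Corank 2; j^3 = x^3 is a perfect cube, so E-series; the 4-jet and mu = 7 give E_7. The Hessian of g at 0 is [[0, 0], [0, 0]] with rank 0, so corank 2. A Groebner basis of the Jacobian ideal J(g) in C{x,y} is {x^3 + 18*x*y^2 + 3*y^2, x^2*y + 5*x*y^2, y^3}; counting standard monomials gives mu = 7. Corank 2; j^3 = y^3 is a perfect cube, so E-series; the 4-jet and mu = 7 give E_7. Both have type E_7, hence right-equivalent.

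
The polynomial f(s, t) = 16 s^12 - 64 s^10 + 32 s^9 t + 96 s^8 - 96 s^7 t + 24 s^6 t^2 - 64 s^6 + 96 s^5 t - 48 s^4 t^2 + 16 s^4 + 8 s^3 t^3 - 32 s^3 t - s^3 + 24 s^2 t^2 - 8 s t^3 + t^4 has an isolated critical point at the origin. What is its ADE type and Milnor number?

Type E_{6}, Milnor number mu = 6.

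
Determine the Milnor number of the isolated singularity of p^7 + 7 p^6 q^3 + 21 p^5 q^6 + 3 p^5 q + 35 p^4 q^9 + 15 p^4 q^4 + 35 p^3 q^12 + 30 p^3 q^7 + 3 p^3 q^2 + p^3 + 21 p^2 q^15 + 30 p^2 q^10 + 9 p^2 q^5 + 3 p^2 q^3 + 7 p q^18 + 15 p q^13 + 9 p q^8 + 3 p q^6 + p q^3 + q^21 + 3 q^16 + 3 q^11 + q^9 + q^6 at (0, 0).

7

The Hessian of f at 0 has rank 0. Corank 2; j^3 = p^3 is a perfect cube, so E-series; the 4-jet and mu = 7 give E_7.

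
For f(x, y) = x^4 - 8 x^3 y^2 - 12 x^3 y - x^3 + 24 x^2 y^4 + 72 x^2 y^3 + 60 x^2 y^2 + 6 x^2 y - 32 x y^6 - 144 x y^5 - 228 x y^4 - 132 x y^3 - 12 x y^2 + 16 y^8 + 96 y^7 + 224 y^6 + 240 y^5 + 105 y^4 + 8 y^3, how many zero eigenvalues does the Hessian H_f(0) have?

2

Hessian at 0 has rank 0.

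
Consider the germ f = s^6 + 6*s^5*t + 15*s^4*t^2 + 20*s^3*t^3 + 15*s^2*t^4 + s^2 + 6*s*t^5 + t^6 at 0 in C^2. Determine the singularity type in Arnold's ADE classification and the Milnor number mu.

Type A_5, Milnor number mu = 5.

The Hessian of f at 0 has rank 1. Corank 1: A-series; mu = 5 gives A_5.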